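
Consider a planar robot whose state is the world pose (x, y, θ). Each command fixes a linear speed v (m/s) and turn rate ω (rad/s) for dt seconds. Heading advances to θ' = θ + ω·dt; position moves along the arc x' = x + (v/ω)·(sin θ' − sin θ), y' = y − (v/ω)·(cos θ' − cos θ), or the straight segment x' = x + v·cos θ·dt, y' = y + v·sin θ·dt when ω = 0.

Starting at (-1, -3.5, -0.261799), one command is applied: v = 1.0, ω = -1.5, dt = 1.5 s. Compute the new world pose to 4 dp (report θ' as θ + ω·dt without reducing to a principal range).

θ' = -0.2618 + -1.5·1.5 = -2.5118
R = v/ω = 1.0/-1.5 = -0.6667
x' = -1 + -0.6667·(sin -2.5118 − sin -0.2618) = -0.7799
y' = -3.5 − -0.6667·(cos -2.5118 − cos -0.2618) = -4.6827

(-0.7799, -4.6827, -2.5118)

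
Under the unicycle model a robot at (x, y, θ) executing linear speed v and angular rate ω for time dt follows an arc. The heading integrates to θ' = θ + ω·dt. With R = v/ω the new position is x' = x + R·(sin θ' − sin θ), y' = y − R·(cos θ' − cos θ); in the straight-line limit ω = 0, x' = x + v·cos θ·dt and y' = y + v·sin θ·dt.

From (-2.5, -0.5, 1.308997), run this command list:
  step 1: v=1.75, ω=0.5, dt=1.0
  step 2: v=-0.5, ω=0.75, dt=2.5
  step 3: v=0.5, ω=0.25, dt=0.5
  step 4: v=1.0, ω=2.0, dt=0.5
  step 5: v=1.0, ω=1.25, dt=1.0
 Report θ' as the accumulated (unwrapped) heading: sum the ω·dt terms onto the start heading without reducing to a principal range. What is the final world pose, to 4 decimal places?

step 1: θ'=1.8090 (R=3.5000) → pose (-2.4796, 1.2317, 1.8090)
step 2: θ'=3.6840 (R=-0.6667) → pose (-1.4876, 0.8180, 3.6840)
step 3: θ'=3.8090 (R=2.0000) → pose (-1.6931, 0.6760, 3.8090)
step 4: θ'=4.8090 (R=0.5000) → pose (-1.8813, 0.2350, 4.8090)
step 5: θ'=6.0590 (R=0.8000) → pose (-1.2629, -0.4678, 6.0590)

(-1.2629, -0.4678, 6.0590)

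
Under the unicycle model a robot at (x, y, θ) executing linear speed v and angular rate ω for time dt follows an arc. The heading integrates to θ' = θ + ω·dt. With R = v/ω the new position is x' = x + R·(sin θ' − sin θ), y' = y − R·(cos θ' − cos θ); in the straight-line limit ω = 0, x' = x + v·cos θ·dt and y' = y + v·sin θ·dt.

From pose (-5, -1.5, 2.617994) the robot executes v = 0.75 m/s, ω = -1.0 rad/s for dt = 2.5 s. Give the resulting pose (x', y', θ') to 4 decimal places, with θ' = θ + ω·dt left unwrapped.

θ' = 2.6180 + -1.0·2.5 = 0.1180
R = v/ω = 0.75/-1.0 = -0.7500
x' = -5 + -0.7500·(sin 0.1180 − sin 2.6180) = -4.7133
y' = -1.5 − -0.7500·(cos 0.1180 − cos 2.6180) = -0.1057

(-4.7133, -0.1057, 0.1180)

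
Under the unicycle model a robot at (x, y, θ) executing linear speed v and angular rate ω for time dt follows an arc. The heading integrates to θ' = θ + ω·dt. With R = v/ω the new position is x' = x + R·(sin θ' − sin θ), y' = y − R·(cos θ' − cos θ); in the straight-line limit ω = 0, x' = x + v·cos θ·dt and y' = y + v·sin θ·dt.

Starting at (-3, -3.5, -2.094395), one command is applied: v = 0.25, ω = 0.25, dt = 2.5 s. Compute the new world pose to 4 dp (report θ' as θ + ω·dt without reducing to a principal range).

θ' = -2.0944 + 0.25·2.5 = -1.4694
R = v/ω = 0.25/0.25 = 1.0000
x' = -3 + 1.0000·(sin -1.4694 − sin -2.0944) = -3.1288
y' = -3.5 − 1.0000·(cos -1.4694 − cos -2.0944) = -4.1012

(-3.1288, -4.1012, -1.4694)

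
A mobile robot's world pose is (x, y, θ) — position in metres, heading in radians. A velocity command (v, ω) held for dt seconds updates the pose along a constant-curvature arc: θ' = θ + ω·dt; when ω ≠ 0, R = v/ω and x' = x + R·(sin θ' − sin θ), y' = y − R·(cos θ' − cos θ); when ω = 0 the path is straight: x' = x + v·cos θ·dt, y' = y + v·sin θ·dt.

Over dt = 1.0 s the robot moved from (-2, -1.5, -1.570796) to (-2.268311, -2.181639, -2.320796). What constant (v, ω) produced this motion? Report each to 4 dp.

Δθ = -2.320796 − -1.570796 = -0.750000
ω = Δθ/dt = -0.750000/1.0 = -0.7500
R = −Δy/(cos θ' − cos θ) = -1.0000
v = R·ω = -1.0000·-0.7500 = 0.7500

v = 0.7500, ω = -0.7500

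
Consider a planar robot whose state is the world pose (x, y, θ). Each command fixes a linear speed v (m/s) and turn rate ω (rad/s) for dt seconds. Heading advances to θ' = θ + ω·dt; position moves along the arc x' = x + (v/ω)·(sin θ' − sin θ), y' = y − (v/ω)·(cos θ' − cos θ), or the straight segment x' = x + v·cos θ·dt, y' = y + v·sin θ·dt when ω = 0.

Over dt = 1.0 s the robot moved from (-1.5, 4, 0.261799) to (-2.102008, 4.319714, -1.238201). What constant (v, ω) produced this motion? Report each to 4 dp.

Δθ = -1.238201 − 0.261799 = -1.500000
ω = Δθ/dt = -1.500000/1.0 = -1.5000
R = Δx/(sin θ' − sin θ) = 0.5000
v = R·ω = 0.5000·-1.5000 = -0.7500

v = -0.7500, ω = -1.5000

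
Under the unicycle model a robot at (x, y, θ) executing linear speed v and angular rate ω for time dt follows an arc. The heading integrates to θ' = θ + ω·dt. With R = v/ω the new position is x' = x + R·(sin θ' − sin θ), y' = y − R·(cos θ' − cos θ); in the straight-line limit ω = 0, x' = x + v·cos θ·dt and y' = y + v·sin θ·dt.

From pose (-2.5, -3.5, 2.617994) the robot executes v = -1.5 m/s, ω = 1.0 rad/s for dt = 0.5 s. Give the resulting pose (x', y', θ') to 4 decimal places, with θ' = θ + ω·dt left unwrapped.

(-1.7854, -3.7005, 3.1180)

θ' = 2.6180 + 1.0·0.5 = 3.1180
R = v/ω = -1.5/1.0 = -1.5000
x' = -2.5 + -1.5000·(sin 3.1180 − sin 2.6180) = -1.7854
y' = -3.5 − -1.5000·(cos 3.1180 − cos 2.6180) = -3.7005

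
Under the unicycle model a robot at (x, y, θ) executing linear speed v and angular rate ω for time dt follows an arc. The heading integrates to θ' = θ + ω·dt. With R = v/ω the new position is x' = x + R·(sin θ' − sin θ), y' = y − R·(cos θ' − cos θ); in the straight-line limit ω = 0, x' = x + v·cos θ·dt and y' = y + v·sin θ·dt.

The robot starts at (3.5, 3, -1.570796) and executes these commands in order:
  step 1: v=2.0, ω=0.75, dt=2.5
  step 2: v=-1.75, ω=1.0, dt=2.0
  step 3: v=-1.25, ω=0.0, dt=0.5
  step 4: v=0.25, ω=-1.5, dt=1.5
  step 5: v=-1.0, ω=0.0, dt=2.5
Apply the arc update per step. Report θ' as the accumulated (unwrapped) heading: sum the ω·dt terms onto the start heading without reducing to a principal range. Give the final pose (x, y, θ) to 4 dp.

step 1: θ'=0.3042 (R=2.6667) → pose (6.9654, 0.4558, 0.3042)
step 2: θ'=2.3042 (R=-1.7500) → pose (6.1895, -2.3853, 2.3042)
step 3: θ'=2.3042 (straight) → pose (6.6079, -2.8496, 2.3042)
step 4: θ'=0.0542 (R=-0.1667) → pose (6.7227, -2.5717, 0.0542)
step 5: θ'=0.0542 (straight) → pose (4.2264, -2.7071, 0.0542)

(4.2264, -2.7071, 0.0542)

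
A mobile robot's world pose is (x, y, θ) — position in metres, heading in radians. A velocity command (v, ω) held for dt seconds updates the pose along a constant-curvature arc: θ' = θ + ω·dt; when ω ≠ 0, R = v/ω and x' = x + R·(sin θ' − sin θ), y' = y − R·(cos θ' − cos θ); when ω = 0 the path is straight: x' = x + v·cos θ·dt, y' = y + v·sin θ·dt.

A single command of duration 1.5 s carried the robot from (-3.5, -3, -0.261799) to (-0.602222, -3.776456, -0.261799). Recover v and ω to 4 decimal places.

v = 2.0000, ω = 0.0000

Δθ = -0.261799 − -0.261799 = 0.000000
ω = Δθ/dt = 0.000000/1.5 = 0.0000
ω = 0 → v = (Δx·cos θ + Δy·sin θ)/dt = 2.0000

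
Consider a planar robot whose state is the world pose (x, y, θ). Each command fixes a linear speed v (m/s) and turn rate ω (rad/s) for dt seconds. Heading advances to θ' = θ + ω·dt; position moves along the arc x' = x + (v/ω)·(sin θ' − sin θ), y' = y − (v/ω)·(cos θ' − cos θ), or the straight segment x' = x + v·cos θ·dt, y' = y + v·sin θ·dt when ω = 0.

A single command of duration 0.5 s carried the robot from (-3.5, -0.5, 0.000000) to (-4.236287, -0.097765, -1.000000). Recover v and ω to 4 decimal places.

v = -1.7500, ω = -2.0000

Δθ = -1.000000 − 0.000000 = -1.000000
ω = Δθ/dt = -1.000000/0.5 = -2.0000
R = Δx/(sin θ' − sin θ) = 0.8750
v = R·ω = 0.8750·-2.0000 = -1.7500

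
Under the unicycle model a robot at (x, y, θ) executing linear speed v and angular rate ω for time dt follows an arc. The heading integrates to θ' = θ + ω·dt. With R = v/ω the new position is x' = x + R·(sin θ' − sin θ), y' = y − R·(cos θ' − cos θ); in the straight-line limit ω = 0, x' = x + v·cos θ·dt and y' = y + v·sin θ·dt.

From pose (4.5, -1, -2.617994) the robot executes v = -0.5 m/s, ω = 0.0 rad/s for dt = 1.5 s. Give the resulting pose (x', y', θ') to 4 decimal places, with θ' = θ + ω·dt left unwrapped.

(5.1495, -0.6250, -2.6180)

θ' = -2.6180 + 0.0·1.5 = -2.6180
ω = 0 → straight: x' = 4.5 + -0.5·cos(-2.6180)·1.5 = 5.1495
y' = -1 + -0.5·sin(-2.6180)·1.5 = -0.6250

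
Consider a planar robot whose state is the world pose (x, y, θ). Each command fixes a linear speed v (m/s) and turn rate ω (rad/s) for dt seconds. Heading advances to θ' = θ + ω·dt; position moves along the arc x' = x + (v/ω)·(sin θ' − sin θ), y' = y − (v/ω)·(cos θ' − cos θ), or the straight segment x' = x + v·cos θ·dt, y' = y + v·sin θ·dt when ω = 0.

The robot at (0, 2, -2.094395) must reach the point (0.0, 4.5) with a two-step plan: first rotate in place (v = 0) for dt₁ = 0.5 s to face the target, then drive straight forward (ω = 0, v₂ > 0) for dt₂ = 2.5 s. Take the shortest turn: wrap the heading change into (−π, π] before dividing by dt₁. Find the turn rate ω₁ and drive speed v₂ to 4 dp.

heading to target = atan2(4.5−2, 0−0) = 1.5708
Δθ = wrap(1.5708 − -2.0944) = -2.6180; ω₁ = Δθ/dt₁ = -5.2360
distance = √((0−0)² + (4.5−2)²) = 2.5000; v₂ = distance/dt₂ = 1.0000

ω₁ = -5.2360, v₂ = 1.0000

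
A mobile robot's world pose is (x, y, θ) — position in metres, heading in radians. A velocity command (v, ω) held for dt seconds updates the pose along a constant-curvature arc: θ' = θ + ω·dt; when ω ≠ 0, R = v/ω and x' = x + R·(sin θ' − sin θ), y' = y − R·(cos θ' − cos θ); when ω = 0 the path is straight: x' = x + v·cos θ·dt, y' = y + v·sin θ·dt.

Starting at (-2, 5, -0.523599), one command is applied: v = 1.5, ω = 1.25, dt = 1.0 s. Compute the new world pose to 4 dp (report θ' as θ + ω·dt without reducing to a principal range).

(-0.6030, 5.1421, 0.7264)

θ' = -0.5236 + 1.25·1.0 = 0.7264
R = v/ω = 1.5/1.25 = 1.2000
x' = -2 + 1.2000·(sin 0.7264 − sin -0.5236) = -0.6030
y' = 5 − 1.2000·(cos 0.7264 − cos -0.5236) = 5.1421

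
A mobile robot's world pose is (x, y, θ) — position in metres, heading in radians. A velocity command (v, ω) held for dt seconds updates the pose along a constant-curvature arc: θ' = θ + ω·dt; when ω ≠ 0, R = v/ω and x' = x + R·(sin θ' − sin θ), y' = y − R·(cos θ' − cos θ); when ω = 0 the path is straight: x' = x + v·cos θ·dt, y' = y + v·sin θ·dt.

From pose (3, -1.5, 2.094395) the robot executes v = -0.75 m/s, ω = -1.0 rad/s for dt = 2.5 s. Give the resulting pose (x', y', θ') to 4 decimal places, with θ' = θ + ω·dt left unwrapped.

(2.0545, -2.5641, -0.4056)

θ' = 2.0944 + -1.0·2.5 = -0.4056
R = v/ω = -0.75/-1.0 = 0.7500
x' = 3 + 0.7500·(sin -0.4056 − sin 2.0944) = 2.0545
y' = -1.5 − 0.7500·(cos -0.4056 − cos 2.0944) = -2.5641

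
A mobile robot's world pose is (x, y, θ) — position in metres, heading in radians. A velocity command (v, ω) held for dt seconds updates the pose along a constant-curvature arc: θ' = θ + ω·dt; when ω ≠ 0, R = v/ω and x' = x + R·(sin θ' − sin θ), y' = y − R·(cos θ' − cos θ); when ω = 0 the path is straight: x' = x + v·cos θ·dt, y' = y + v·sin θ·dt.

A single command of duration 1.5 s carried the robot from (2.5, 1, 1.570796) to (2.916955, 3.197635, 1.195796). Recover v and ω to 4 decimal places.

v = 1.5000, ω = -0.2500

Δθ = 1.195796 − 1.570796 = -0.375000
ω = Δθ/dt = -0.375000/1.5 = -0.2500
R = −Δy/(cos θ' − cos θ) = -6.0000
v = R·ω = -6.0000·-0.2500 = 1.5000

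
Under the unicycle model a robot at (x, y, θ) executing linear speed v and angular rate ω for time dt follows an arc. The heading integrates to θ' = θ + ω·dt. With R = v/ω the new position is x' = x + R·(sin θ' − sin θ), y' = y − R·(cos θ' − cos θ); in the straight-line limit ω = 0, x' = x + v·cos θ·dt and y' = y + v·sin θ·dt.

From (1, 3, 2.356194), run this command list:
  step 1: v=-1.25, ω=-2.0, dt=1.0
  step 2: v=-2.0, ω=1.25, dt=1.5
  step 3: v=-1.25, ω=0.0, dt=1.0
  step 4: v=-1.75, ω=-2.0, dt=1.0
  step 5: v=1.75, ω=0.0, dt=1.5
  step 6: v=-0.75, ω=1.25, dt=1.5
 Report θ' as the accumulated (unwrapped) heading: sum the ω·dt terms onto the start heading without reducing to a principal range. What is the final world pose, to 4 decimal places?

step 1: θ'=0.3562 (R=0.6250) → pose (0.7760, 1.9723, 0.3562)
step 2: θ'=2.2312 (R=-1.6000) → pose (0.0703, -0.5088, 2.2312)
step 3: θ'=2.2312 (straight) → pose (0.8371, -1.4960, 2.2312)
step 4: θ'=0.2312 (R=0.8750) → pose (0.3466, -2.8844, 0.2312)
step 5: θ'=0.2312 (straight) → pose (2.9018, -2.2829, 0.2312)
step 6: θ'=2.1062 (R=-0.6000) → pose (2.5232, -3.1731, 2.1062)

(2.5232, -3.1731, 2.1062)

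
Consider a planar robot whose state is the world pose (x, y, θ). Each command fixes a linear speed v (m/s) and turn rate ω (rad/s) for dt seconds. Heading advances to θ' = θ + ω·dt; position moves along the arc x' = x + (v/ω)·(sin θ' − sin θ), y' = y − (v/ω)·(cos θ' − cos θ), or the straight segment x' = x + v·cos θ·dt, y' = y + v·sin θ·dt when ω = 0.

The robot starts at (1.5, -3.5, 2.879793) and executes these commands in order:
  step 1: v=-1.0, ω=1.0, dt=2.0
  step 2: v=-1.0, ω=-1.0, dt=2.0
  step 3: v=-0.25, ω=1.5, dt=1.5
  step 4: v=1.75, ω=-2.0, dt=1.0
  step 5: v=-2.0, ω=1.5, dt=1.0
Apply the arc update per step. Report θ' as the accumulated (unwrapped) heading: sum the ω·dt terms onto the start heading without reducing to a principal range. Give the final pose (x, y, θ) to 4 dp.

(4.7195, -1.0128, 4.6298)

step 1: θ'=4.8798 (R=-1.0000) → pose (2.7448, -2.3675, 4.8798)
step 2: θ'=2.8798 (R=1.0000) → pose (3.9897, -1.2349, 2.8798)
step 3: θ'=5.1298 (R=-0.1667) → pose (4.1852, -1.0063, 5.1298)
step 4: θ'=3.1298 (R=-0.8750) → pose (3.3750, -2.2360, 3.1298)
step 5: θ'=4.6298 (R=-1.3333) → pose (4.7195, -1.0128, 4.6298)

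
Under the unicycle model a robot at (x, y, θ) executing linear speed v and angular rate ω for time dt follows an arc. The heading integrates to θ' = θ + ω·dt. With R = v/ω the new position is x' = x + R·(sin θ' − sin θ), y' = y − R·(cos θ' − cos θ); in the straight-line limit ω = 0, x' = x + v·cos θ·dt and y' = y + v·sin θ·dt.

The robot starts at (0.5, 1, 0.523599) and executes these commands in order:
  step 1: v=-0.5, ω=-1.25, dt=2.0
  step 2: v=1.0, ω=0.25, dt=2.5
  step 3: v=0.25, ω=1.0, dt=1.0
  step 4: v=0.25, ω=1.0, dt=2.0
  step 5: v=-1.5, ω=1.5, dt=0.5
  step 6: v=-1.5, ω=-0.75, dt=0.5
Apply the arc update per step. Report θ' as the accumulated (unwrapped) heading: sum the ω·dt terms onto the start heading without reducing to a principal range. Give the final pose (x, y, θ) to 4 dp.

(0.9630, -2.1274, 2.0236)

step 1: θ'=-1.9764 (R=0.4000) → pose (-0.0675, 1.5042, -1.9764)
step 2: θ'=-1.3514 (R=4.0000) → pose (-0.2962, -0.9446, -1.3514)
step 3: θ'=-0.3514 (R=0.2500) → pose (-0.1383, -1.1249, -0.3514)
step 4: θ'=1.6486 (R=0.2500) → pose (0.1970, -0.8708, 1.6486)
step 5: θ'=2.3986 (R=-1.0000) → pose (0.5175, -1.5295, 2.3986)
step 6: θ'=2.0236 (R=2.0000) → pose (0.9630, -2.1274, 2.0236)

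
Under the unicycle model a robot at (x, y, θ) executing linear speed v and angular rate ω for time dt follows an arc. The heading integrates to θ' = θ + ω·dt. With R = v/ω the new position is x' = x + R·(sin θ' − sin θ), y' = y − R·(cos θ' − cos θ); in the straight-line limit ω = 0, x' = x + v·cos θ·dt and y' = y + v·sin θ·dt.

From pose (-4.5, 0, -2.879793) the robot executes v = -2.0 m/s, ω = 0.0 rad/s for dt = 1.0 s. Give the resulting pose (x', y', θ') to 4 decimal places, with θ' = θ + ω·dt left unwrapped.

θ' = -2.8798 + 0.0·1.0 = -2.8798
ω = 0 → straight: x' = -4.5 + -2.0·cos(-2.8798)·1.0 = -2.5681
y' = 0 + -2.0·sin(-2.8798)·1.0 = 0.5176

(-2.5681, 0.5176, -2.8798)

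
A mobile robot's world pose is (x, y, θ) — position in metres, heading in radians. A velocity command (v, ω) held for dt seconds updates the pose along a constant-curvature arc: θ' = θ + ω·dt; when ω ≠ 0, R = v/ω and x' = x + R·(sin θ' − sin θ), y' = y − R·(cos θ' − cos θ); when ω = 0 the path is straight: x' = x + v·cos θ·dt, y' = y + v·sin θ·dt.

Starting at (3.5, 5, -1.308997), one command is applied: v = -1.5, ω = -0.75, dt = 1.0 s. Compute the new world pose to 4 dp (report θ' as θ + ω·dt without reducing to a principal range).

(3.6655, 6.4557, -2.0590)

θ' = -1.3090 + -0.75·1.0 = -2.0590
R = v/ω = -1.5/-0.75 = 2.0000
x' = 3.5 + 2.0000·(sin -2.0590 − sin -1.3090) = 3.6655
y' = 5 − 2.0000·(cos -2.0590 − cos -1.3090) = 6.4557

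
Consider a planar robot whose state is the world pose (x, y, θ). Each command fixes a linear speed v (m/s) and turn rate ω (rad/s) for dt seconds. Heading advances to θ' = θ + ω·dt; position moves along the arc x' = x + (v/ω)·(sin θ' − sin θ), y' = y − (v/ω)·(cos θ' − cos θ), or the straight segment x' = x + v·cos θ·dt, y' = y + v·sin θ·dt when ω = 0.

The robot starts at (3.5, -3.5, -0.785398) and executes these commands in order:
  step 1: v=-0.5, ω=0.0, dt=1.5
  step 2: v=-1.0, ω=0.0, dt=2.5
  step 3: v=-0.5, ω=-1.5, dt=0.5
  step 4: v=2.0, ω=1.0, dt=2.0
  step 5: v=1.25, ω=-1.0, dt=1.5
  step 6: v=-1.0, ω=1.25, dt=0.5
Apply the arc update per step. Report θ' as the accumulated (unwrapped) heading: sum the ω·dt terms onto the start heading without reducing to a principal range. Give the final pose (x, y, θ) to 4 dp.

(5.2657, -2.8496, -0.4104)

step 1: θ'=-0.7854 (straight) → pose (2.9697, -2.9697, -0.7854)
step 2: θ'=-0.7854 (straight) → pose (1.2019, -1.2019, -0.7854)
step 3: θ'=-1.5354 (R=0.3333) → pose (1.1045, -0.9780, -1.5354)
step 4: θ'=0.4646 (R=2.0000) → pose (3.9994, -2.6952, 0.4646)
step 5: θ'=-1.0354 (R=-1.2500) → pose (5.6345, -3.1750, -1.0354)
step 6: θ'=-0.4104 (R=-0.8000) → pose (5.2657, -2.8496, -0.4104)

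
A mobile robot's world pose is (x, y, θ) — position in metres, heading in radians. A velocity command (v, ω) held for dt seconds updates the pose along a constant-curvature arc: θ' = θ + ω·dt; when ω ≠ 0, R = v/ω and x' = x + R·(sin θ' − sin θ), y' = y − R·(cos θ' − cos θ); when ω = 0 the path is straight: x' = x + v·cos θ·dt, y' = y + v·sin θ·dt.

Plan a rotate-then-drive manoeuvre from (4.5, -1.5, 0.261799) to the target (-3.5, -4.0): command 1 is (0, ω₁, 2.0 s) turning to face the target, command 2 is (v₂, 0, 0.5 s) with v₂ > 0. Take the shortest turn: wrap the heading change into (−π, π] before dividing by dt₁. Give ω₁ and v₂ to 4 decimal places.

ω₁ = -1.5503, v₂ = 16.7631

heading to target = atan2(-4−-1.5, -3.5−4.5) = -2.8387
Δθ = wrap(-2.8387 − 0.2618) = -3.1005; ω₁ = Δθ/dt₁ = -1.5503
distance = √((-3.5−4.5)² + (-4−-1.5)²) = 8.3815; v₂ = distance/dt₂ = 16.7631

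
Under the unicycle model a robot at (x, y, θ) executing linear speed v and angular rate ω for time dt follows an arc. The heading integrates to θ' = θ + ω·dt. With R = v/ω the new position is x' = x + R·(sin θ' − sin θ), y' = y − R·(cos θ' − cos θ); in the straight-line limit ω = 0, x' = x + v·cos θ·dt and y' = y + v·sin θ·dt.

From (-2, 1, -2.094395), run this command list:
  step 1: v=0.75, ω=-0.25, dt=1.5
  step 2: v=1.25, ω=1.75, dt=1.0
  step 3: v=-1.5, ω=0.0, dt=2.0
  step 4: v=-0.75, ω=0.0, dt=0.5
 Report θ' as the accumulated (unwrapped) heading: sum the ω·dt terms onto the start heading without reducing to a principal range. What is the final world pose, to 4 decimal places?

step 1: θ'=-2.4694 (R=-3.0000) → pose (-2.7300, 0.1526, -2.4694)
step 2: θ'=-0.7194 (R=0.7143) → pose (-2.7558, -0.9436, -0.7194)
step 3: θ'=-0.7194 (straight) → pose (-5.0124, 1.0332, -0.7194)
step 4: θ'=-0.7194 (straight) → pose (-5.2945, 1.2803, -0.7194)

(-5.2945, 1.2803, -0.7194)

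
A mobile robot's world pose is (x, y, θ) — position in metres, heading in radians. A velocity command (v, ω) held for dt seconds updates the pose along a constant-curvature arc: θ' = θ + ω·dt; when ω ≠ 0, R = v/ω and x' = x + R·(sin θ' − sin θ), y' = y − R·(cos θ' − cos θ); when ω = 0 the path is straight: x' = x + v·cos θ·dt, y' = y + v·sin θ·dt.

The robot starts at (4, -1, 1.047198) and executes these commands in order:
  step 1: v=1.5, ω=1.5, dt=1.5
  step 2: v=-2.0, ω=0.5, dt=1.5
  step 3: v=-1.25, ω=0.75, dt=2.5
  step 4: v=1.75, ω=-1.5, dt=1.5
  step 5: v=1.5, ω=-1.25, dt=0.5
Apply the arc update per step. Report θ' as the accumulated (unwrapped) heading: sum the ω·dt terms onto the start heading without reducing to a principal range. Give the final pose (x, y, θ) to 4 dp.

step 1: θ'=3.2972 (R=1.0000) → pose (2.9790, 0.4879, 3.2972)
step 2: θ'=4.0472 (R=-4.0000) → pose (5.5063, 1.9708, 4.0472)
step 3: θ'=5.9222 (R=-1.6667) → pose (4.7836, 4.5587, 5.9222)
step 4: θ'=3.6722 (R=-1.1667) → pose (4.9619, 2.4610, 3.6722)
step 5: θ'=3.0472 (R=-1.2000) → pose (4.2416, 2.3013, 3.0472)

(4.2416, 2.3013, 3.0472)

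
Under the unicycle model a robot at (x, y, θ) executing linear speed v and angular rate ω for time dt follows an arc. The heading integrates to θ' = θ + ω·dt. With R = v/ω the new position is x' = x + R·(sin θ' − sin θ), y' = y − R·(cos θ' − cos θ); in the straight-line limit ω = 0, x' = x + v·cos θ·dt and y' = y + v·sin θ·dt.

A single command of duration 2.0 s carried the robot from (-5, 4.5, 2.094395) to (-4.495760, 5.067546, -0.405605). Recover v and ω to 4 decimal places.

Δθ = -0.405605 − 2.094395 = -2.500000
ω = Δθ/dt = -2.500000/2.0 = -1.2500
R = −Δy/(cos θ' − cos θ) = -0.4000
v = R·ω = -0.4000·-1.2500 = 0.5000

v = 0.5000, ω = -1.2500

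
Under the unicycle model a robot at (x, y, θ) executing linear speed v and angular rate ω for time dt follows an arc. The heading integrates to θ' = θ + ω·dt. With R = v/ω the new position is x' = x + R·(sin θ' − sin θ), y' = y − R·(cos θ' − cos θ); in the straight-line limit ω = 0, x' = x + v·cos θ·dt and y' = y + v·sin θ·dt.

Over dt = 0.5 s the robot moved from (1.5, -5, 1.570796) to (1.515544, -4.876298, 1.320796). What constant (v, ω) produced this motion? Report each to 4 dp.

Δθ = 1.320796 − 1.570796 = -0.250000
ω = Δθ/dt = -0.250000/0.5 = -0.5000
R = −Δy/(cos θ' − cos θ) = -0.5000
v = R·ω = -0.5000·-0.5000 = 0.2500

v = 0.2500, ω = -0.5000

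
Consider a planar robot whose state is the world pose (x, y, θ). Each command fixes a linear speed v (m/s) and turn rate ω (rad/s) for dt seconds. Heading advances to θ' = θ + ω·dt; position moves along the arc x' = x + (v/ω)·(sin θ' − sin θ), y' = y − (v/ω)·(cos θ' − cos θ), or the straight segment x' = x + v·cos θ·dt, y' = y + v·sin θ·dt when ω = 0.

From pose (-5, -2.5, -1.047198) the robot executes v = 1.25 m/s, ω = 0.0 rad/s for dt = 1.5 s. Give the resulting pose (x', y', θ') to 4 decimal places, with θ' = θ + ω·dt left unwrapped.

θ' = -1.0472 + 0.0·1.5 = -1.0472
ω = 0 → straight: x' = -5 + 1.25·cos(-1.0472)·1.5 = -4.0625
y' = -2.5 + 1.25·sin(-1.0472)·1.5 = -4.1238

(-4.0625, -4.1238, -1.0472)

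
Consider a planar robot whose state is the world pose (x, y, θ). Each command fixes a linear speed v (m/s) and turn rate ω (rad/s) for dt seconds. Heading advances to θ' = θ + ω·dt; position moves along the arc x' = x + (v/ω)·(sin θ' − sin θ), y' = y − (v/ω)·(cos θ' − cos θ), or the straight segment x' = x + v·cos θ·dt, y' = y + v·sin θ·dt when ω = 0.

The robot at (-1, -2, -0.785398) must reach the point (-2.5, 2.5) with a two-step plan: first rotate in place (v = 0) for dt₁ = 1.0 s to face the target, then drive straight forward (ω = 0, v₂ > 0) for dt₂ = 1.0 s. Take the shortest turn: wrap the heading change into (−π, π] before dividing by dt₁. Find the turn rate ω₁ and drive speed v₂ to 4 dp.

ω₁ = 2.6779, v₂ = 4.7434

heading to target = atan2(2.5−-2, -2.5−-1) = 1.8925
Δθ = wrap(1.8925 − -0.7854) = 2.6779; ω₁ = Δθ/dt₁ = 2.6779
distance = √((-2.5−-1)² + (2.5−-2)²) = 4.7434; v₂ = distance/dt₂ = 4.7434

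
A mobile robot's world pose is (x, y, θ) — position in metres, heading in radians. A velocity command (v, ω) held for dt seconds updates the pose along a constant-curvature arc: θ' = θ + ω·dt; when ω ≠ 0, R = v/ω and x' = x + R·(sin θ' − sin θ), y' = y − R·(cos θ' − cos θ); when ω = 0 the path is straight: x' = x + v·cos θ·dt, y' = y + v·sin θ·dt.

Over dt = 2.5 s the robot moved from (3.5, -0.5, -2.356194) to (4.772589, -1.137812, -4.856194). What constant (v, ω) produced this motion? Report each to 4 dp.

Δθ = -4.856194 − -2.356194 = -2.500000
ω = Δθ/dt = -2.500000/2.5 = -1.0000
R = Δx/(sin θ' − sin θ) = 0.7500
v = R·ω = 0.7500·-1.0000 = -0.7500

v = -0.7500, ω = -1.0000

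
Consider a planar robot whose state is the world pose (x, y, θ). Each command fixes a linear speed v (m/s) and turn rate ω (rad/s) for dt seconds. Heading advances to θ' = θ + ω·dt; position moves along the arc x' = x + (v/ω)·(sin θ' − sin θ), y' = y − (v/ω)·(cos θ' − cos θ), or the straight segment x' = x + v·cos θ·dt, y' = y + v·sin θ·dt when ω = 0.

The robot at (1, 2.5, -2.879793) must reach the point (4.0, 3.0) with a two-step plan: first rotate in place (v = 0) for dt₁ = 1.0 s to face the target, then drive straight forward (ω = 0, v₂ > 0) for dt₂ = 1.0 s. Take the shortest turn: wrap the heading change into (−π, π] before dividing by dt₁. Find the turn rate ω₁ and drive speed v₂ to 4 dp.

ω₁ = 3.0449, v₂ = 3.0414

heading to target = atan2(3−2.5, 4−1) = 0.1651
Δθ = wrap(0.1651 − -2.8798) = 3.0449; ω₁ = Δθ/dt₁ = 3.0449
distance = √((4−1)² + (3−2.5)²) = 3.0414; v₂ = distance/dt₂ = 3.0414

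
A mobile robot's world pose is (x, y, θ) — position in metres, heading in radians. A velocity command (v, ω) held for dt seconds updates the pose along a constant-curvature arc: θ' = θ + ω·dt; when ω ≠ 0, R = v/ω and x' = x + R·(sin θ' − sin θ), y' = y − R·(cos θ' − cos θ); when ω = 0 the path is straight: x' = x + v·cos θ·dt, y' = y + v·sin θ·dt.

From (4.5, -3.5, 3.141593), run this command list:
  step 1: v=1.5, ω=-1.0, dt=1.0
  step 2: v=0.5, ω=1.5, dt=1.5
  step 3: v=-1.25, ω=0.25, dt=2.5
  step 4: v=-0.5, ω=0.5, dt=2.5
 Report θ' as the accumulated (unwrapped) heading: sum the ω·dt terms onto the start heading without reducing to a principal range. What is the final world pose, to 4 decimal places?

step 1: θ'=2.1416 (R=-1.5000) → pose (3.2378, -2.8105, 2.1416)
step 2: θ'=4.3916 (R=0.3333) → pose (2.6410, -2.8854, 4.3916)
step 3: θ'=5.0166 (R=-5.0000) → pose (2.6665, 0.1888, 5.0166)
step 4: θ'=6.2666 (R=-1.0000) → pose (1.7290, 0.8892, 6.2666)

(1.7290, 0.8892, 6.2666)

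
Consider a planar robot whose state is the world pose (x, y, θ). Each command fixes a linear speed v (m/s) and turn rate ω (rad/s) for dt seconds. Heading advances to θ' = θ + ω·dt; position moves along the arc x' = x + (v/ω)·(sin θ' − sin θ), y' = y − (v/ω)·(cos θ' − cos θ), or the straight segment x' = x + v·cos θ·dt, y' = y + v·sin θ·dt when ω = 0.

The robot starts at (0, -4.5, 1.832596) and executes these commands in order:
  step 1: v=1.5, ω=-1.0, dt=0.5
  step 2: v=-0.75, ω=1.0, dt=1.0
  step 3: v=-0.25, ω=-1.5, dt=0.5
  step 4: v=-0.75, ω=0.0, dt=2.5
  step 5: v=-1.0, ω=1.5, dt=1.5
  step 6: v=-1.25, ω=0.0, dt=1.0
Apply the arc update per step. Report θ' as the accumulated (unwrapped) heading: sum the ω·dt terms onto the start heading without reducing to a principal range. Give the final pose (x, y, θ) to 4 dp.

(2.3003, -6.1496, 3.8326)

step 1: θ'=1.3326 (R=-1.5000) → pose (-0.0088, -3.7578, 1.3326)
step 2: θ'=2.3326 (R=-0.7500) → pose (0.1774, -4.4525, 2.3326)
step 3: θ'=1.5826 (R=0.1667) → pose (0.2234, -4.5655, 1.5826)
step 4: θ'=1.5826 (straight) → pose (0.2455, -6.4404, 1.5826)
step 5: θ'=3.8326 (R=-0.6667) → pose (1.3370, -6.9463, 3.8326)
step 6: θ'=3.8326 (straight) → pose (2.3003, -6.1496, 3.8326)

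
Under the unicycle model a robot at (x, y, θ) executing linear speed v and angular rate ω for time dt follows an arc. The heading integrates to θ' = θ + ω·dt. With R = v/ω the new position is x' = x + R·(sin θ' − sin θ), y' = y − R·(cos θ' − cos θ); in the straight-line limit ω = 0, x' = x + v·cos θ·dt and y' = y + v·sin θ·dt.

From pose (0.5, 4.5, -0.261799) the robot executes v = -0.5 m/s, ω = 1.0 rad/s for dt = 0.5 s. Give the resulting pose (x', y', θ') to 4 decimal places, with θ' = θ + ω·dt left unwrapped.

θ' = -0.2618 + 1.0·0.5 = 0.2382
R = v/ω = -0.5/1.0 = -0.5000
x' = 0.5 + -0.5000·(sin 0.2382 − sin -0.2618) = 0.2526
y' = 4.5 − -0.5000·(cos 0.2382 − cos -0.2618) = 4.5029

(0.2526, 4.5029, 0.2382)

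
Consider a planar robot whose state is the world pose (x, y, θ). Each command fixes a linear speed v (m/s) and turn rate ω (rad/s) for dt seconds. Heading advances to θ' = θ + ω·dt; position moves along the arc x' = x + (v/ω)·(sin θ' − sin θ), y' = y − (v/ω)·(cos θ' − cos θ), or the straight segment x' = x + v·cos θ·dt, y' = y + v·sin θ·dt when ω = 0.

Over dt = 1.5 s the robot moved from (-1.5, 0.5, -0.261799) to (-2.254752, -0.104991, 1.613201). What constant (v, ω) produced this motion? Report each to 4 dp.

v = -0.7500, ω = 1.2500

Δθ = 1.613201 − -0.261799 = 1.875000
ω = Δθ/dt = 1.875000/1.5 = 1.2500
R = Δx/(sin θ' − sin θ) = -0.6000
v = R·ω = -0.6000·1.2500 = -0.7500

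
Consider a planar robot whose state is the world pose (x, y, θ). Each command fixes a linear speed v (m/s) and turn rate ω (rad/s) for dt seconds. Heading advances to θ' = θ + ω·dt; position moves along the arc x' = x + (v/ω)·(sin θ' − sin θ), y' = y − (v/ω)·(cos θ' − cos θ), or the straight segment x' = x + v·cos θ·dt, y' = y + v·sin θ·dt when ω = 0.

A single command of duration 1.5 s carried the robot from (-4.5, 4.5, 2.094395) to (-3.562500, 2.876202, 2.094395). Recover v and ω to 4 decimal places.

Δθ = 2.094395 − 2.094395 = 0.000000
ω = Δθ/dt = 0.000000/1.5 = 0.0000
ω = 0 → v = (Δx·cos θ + Δy·sin θ)/dt = -1.2500

v = -1.2500, ω = 0.0000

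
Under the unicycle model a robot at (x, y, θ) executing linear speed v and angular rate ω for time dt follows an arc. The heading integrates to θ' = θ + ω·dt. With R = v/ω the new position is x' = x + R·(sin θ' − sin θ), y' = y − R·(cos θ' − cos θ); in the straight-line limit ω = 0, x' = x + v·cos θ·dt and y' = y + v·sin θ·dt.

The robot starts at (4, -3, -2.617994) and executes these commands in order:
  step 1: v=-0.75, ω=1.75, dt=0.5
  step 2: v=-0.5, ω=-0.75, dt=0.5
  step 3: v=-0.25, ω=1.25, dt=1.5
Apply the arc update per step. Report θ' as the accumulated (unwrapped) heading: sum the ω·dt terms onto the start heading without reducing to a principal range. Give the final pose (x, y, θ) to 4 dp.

step 1: θ'=-1.7430 (R=-0.4286) → pose (4.2079, -2.7023, -1.7430)
step 2: θ'=-2.1180 (R=0.6667) → pose (4.2954, -2.4696, -2.1180)
step 3: θ'=-0.2430 (R=-0.2000) → pose (4.1728, -2.1715, -0.2430)

(4.1728, -2.1715, -0.2430)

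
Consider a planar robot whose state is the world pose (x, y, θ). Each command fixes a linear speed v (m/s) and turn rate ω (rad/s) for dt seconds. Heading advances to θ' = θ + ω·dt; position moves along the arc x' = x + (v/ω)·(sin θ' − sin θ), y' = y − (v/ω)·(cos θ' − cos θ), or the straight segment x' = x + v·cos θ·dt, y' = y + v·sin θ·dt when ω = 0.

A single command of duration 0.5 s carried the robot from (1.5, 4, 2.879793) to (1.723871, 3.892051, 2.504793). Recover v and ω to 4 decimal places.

Δθ = 2.504793 − 2.879793 = -0.375000
ω = Δθ/dt = -0.375000/0.5 = -0.7500
R = Δx/(sin θ' − sin θ) = 0.6667
v = R·ω = 0.6667·-0.7500 = -0.5000

v = -0.5000, ω = -0.7500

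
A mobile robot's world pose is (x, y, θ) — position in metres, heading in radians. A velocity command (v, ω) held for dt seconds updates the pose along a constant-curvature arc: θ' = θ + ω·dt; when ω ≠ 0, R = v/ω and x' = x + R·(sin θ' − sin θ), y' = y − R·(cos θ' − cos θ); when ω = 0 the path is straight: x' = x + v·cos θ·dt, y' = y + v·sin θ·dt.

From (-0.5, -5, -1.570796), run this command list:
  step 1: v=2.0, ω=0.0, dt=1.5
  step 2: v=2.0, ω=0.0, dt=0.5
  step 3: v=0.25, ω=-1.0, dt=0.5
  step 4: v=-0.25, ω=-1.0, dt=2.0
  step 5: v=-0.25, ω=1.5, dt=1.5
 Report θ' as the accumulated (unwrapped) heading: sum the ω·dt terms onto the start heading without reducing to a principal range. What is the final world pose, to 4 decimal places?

(0.1841, -9.0316, -1.8208)

step 1: θ'=-1.5708 (straight) → pose (-0.5000, -8.0000, -1.5708)
step 2: θ'=-1.5708 (straight) → pose (-0.5000, -9.0000, -1.5708)
step 3: θ'=-2.0708 (R=-0.2500) → pose (-0.5306, -9.1199, -2.0708)
step 4: θ'=-4.0708 (R=0.2500) → pose (-0.1109, -9.0901, -4.0708)
step 5: θ'=-1.8208 (R=-0.1667) → pose (0.1841, -9.0316, -1.8208)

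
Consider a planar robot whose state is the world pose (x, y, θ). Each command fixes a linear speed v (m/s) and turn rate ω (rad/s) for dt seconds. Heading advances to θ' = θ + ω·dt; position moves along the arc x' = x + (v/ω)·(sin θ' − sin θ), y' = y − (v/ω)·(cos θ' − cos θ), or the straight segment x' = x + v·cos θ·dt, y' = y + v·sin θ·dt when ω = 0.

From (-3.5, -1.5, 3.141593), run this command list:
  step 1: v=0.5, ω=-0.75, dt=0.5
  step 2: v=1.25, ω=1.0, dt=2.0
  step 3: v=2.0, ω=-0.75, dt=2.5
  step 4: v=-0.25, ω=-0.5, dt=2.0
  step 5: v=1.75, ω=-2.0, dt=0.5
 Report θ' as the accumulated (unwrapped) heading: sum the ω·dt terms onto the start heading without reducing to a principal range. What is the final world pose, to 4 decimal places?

step 1: θ'=2.7666 (R=-0.6667) → pose (-3.7442, -1.4537, 2.7666)
step 2: θ'=4.7666 (R=1.2500) → pose (-5.4502, -2.6845, 4.7666)
step 3: θ'=2.8916 (R=-2.6667) → pose (-8.7727, -5.4128, 2.8916)
step 4: θ'=1.8916 (R=0.5000) → pose (-8.4219, -5.7396, 1.8916)
step 5: θ'=0.8916 (R=-0.8750) → pose (-8.2723, -4.9140, 0.8916)

(-8.2723, -4.9140, 0.8916)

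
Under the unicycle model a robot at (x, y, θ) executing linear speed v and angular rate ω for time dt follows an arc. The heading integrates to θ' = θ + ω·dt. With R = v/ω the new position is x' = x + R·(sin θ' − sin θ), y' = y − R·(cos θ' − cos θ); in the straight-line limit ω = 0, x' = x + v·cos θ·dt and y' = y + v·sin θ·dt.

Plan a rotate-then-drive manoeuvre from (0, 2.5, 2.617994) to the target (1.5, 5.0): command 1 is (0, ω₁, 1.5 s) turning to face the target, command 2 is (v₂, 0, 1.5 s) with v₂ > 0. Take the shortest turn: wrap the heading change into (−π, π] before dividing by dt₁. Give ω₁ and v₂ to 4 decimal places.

heading to target = atan2(5−2.5, 1.5−0) = 1.0304
Δθ = wrap(1.0304 − 2.6180) = -1.5876; ω₁ = Δθ/dt₁ = -1.0584
distance = √((1.5−0)² + (5−2.5)²) = 2.9155; v₂ = distance/dt₂ = 1.9437

ω₁ = -1.0584, v₂ = 1.9437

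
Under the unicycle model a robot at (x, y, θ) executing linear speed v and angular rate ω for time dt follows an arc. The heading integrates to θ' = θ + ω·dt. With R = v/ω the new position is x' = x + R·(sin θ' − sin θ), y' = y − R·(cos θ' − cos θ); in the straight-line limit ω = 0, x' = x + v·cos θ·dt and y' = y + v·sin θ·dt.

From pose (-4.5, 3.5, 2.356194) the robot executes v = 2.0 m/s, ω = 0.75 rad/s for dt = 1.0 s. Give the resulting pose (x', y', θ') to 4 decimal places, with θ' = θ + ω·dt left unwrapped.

(-6.2912, 4.2794, 3.1062)

θ' = 2.3562 + 0.75·1.0 = 3.1062
R = v/ω = 2.0/0.75 = 2.6667
x' = -4.5 + 2.6667·(sin 3.1062 − sin 2.3562) = -6.2912
y' = 3.5 − 2.6667·(cos 3.1062 − cos 2.3562) = 4.2794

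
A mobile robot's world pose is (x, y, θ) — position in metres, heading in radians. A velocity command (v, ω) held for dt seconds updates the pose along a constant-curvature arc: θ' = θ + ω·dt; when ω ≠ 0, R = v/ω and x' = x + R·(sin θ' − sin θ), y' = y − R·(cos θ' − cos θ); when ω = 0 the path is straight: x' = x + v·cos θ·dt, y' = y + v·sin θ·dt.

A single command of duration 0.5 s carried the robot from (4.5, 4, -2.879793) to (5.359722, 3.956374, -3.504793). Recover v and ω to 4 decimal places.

Δθ = -3.504793 − -2.879793 = -0.625000
ω = Δθ/dt = -0.625000/0.5 = -1.2500
R = Δx/(sin θ' − sin θ) = 1.4000
v = R·ω = 1.4000·-1.2500 = -1.7500

v = -1.7500, ω = -1.2500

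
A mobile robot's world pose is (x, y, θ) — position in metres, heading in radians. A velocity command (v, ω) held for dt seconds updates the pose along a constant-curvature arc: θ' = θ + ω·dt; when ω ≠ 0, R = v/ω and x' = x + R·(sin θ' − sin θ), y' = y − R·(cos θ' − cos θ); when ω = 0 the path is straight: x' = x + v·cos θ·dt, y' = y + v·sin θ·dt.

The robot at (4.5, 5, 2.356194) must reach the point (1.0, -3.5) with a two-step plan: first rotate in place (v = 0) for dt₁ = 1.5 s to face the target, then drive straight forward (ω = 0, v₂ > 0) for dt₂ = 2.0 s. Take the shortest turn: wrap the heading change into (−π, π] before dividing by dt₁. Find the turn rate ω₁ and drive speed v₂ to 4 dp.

heading to target = atan2(-3.5−5, 1−4.5) = -1.9614
Δθ = wrap(-1.9614 − 2.3562) = 1.9656; ω₁ = Δθ/dt₁ = 1.3104
distance = √((1−4.5)² + (-3.5−5)²) = 9.1924; v₂ = distance/dt₂ = 4.5962

ω₁ = 1.3104, v₂ = 4.5962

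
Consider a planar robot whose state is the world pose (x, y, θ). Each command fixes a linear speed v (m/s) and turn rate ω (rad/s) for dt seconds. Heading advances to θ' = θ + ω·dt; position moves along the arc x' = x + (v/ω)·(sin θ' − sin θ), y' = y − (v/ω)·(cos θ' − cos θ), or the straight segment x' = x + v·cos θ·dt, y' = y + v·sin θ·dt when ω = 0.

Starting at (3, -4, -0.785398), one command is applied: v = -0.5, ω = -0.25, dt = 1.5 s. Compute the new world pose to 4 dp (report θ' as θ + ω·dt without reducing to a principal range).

θ' = -0.7854 + -0.25·1.5 = -1.1604
R = v/ω = -0.5/-0.25 = 2.0000
x' = 3 + 2.0000·(sin -1.1604 − sin -0.7854) = 2.5803
y' = -4 − 2.0000·(cos -1.1604 − cos -0.7854) = -3.3837

(2.5803, -3.3837, -1.1604)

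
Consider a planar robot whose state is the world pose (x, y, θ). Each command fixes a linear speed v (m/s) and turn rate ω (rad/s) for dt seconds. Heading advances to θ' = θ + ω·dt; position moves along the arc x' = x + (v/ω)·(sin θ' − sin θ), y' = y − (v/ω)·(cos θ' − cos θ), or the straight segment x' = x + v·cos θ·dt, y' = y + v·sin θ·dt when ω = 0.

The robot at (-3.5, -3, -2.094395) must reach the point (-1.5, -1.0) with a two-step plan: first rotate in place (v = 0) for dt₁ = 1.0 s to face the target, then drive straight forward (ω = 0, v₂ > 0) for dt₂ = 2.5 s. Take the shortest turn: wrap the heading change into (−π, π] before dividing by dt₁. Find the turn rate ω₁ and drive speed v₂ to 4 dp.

ω₁ = 2.8798, v₂ = 1.1314

heading to target = atan2(-1−-3, -1.5−-3.5) = 0.7854
Δθ = wrap(0.7854 − -2.0944) = 2.8798; ω₁ = Δθ/dt₁ = 2.8798
distance = √((-1.5−-3.5)² + (-1−-3)²) = 2.8284; v₂ = distance/dt₂ = 1.1314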